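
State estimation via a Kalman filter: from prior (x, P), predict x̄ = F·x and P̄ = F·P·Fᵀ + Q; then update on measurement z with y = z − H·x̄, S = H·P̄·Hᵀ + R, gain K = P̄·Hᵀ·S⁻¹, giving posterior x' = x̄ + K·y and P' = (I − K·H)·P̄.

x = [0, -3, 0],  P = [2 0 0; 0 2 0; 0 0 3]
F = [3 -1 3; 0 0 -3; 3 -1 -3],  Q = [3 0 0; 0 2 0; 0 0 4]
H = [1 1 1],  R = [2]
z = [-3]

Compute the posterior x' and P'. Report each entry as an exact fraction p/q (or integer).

x̄ = F·x = [3, 0, 3]
P̄ = F·P·Fᵀ + Q = [50 -27 -7; -27 29 27; -7 27 51]
y = z − H·x̄ = [-9]
S = H·P̄·Hᵀ + R = [118]
K = P̄·Hᵀ·S⁻¹ = [8/59; 29/118; 71/118]
x' = x̄ + K·y = [105/59, -261/118, -285/118]
P' = (I − K·H)·P̄ = [2822/59 -1825/59 -981/59; -1825/59 2581/118 1127/118; -981/59 1127/118 977/118]

x' = [105/59, -261/118, -285/118]
P' = [2822/59 -1825/59 -981/59; -1825/59 2581/118 1127/118; -981/59 1127/118 977/118]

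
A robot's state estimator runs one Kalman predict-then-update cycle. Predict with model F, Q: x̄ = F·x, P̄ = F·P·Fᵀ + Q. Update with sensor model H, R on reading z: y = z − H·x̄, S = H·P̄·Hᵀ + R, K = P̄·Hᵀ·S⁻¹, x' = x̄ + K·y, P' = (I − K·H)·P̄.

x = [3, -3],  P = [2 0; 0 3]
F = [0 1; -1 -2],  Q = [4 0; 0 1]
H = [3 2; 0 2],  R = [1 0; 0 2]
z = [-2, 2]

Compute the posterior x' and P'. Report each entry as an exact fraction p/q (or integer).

x' = [-1869/1324, 360/331]
P' = [421/1324 -105/331; -105/331 159/331]

x̄ = F·x = [-3, 3]
P̄ = F·P·Fᵀ + Q = [7 -6; -6 15]
y = z − H·x̄ = [1, -4]
S = H·P̄·Hᵀ + R = [52 24; 24 62]
K = P̄·Hᵀ·S⁻¹ = [423/1324 -105/331; 3/331 159/331]
x' = x̄ + K·y = [-1869/1324, 360/331]
P' = (I − K·H)·P̄ = [421/1324 -105/331; -105/331 159/331]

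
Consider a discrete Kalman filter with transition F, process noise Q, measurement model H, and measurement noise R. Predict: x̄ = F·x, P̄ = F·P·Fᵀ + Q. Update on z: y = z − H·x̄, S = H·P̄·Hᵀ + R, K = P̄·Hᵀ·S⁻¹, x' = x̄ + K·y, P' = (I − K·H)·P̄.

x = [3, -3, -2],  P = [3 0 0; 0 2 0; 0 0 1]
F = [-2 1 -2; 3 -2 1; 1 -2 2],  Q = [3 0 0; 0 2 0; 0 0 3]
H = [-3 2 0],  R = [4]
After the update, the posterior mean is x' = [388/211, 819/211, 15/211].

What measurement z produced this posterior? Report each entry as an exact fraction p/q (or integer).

z = [2]

x̄ = F·x = [-5, 13, 5]
P̄ = F·P·Fᵀ + Q = [21 -24 -14; -24 38 19; -14 19 18]
S = H·P̄·Hᵀ + R = [633]
K = P̄·Hᵀ·S⁻¹ = [-37/211; 148/633; 80/633]
x' − x̄ = [1443/211, -1924/211, -1040/211] = K·y
y = (KᵀK)⁻¹·Kᵀ·(x' − x̄) = [-39]
z = y + H·x̄ = [-39] + [41] = [2]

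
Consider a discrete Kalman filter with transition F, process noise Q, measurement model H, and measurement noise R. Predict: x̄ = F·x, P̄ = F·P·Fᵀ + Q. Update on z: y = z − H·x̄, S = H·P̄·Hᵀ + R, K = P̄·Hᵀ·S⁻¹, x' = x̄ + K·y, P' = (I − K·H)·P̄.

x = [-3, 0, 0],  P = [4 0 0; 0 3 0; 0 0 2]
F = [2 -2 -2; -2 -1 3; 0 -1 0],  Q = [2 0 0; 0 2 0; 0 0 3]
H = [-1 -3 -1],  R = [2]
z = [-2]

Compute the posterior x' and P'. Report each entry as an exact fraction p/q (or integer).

x̄ = F·x = [-6, 6, 0]
P̄ = F·P·Fᵀ + Q = [38 -22 6; -22 39 3; 6 3 6]
y = z − H·x̄ = [10]
S = H·P̄·Hᵀ + R = [295]
K = P̄·Hᵀ·S⁻¹ = [22/295; -98/295; -21/295]
x' = x̄ + K·y = [-310/59, 158/59, -42/59]
P' = (I − K·H)·P̄ = [10726/295 -4334/295 2232/295; -4334/295 1901/295 -1173/295; 2232/295 -1173/295 1329/295]

x' = [-310/59, 158/59, -42/59]
P' = [10726/295 -4334/295 2232/295; -4334/295 1901/295 -1173/295; 2232/295 -1173/295 1329/295]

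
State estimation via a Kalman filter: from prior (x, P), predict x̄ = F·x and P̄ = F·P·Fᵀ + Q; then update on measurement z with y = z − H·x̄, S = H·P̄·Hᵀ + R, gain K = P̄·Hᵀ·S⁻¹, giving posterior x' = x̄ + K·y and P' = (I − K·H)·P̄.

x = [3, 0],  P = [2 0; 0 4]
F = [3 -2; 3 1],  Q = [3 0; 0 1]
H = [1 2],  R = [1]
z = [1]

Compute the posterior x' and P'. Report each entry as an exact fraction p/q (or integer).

x̄ = F·x = [9, 9]
P̄ = F·P·Fᵀ + Q = [37 10; 10 23]
y = z − H·x̄ = [-26]
S = H·P̄·Hᵀ + R = [170]
K = P̄·Hᵀ·S⁻¹ = [57/170; 28/85]
x' = x̄ + K·y = [24/85, 37/85]
P' = (I − K·H)·P̄ = [3041/170 -746/85; -746/85 387/85]

x' = [24/85, 37/85]
P' = [3041/170 -746/85; -746/85 387/85]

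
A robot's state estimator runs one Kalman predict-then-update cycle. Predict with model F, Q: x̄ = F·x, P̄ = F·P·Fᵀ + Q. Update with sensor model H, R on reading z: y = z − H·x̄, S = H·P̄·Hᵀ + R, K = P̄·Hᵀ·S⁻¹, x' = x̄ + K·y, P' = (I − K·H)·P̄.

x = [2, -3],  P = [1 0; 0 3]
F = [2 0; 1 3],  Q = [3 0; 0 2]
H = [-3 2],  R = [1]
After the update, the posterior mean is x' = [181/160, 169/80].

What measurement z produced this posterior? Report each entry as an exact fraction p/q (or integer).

z = [1]

x̄ = F·x = [4, -7]
P̄ = F·P·Fᵀ + Q = [7 2; 2 30]
S = H·P̄·Hᵀ + R = [160]
K = P̄·Hᵀ·S⁻¹ = [-17/160; 27/80]
x' − x̄ = [-459/160, 729/80] = K·y
y = (KᵀK)⁻¹·Kᵀ·(x' − x̄) = [27]
z = y + H·x̄ = [27] + [-26] = [1]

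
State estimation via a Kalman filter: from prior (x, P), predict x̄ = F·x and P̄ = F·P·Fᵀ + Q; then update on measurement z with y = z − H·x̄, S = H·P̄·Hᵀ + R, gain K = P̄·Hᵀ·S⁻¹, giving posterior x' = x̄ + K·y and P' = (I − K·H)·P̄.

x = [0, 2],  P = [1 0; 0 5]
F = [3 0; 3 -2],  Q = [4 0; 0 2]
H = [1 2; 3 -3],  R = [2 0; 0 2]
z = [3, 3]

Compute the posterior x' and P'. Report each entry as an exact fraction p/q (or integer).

x' = [10984/6725, 8433/13450]
P' = [2106/6725 1136/6725; 1136/6725 1641/6725]

x̄ = F·x = [0, -4]
P̄ = F·P·Fᵀ + Q = [13 9; 9 31]
y = z − H·x̄ = [11, -9]
S = H·P̄·Hᵀ + R = [175 -120; -120 236]
K = P̄·Hᵀ·S⁻¹ = [2189/6725 291/1345; 2209/6725 -303/2690]
x' = x̄ + K·y = [10984/6725, 8433/13450]
P' = (I − K·H)·P̄ = [2106/6725 1136/6725; 1136/6725 1641/6725]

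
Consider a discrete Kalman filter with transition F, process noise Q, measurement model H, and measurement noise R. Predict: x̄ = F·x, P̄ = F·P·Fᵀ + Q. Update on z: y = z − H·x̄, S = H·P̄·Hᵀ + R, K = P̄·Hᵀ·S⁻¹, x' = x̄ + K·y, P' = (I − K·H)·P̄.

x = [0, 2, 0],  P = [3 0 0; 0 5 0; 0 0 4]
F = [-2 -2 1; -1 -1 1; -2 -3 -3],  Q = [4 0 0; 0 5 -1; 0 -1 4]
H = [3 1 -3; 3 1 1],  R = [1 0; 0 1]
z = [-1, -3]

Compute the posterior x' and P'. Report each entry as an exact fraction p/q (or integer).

x̄ = F·x = [-4, -2, -6]
P̄ = F·P·Fᵀ + Q = [40 20 30; 20 17 8; 30 8 97]
y = z − H·x̄ = [-5, 17]
S = H·P̄·Hᵀ + R = [783 10; 10 791]
K = P̄·Hᵀ·S⁻¹ = [37850/619253 132610/619253; 41073/619253 66025/619253; -154613/619253 154615/619253]
x' = x̄ + K·y = [-411892/619253, -321446/619253, -313998/619253]
P' = (I − K·H)·P̄ = [333920/619253 -892840/619253 23690/619253; -892840/619253 2738307/619253 6238/619253; 23690/619253 6238/619253 77307/619253]

x' = [-411892/619253, -321446/619253, -313998/619253]
P' = [333920/619253 -892840/619253 23690/619253; -892840/619253 2738307/619253 6238/619253; 23690/619253 6238/619253 77307/619253]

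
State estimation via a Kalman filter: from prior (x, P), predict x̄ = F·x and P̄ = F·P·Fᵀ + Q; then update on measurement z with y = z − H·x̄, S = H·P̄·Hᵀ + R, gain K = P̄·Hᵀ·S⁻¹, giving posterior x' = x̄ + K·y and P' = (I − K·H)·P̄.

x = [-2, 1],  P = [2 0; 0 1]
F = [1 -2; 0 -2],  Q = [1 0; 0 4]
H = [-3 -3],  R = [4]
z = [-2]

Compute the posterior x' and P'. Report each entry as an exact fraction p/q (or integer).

x̄ = F·x = [-4, -2]
P̄ = F·P·Fᵀ + Q = [7 4; 4 8]
y = z − H·x̄ = [-20]
S = H·P̄·Hᵀ + R = [211]
K = P̄·Hᵀ·S⁻¹ = [-33/211; -36/211]
x' = x̄ + K·y = [-184/211, 298/211]
P' = (I − K·H)·P̄ = [388/211 -344/211; -344/211 392/211]

x' = [-184/211, 298/211]
P' = [388/211 -344/211; -344/211 392/211]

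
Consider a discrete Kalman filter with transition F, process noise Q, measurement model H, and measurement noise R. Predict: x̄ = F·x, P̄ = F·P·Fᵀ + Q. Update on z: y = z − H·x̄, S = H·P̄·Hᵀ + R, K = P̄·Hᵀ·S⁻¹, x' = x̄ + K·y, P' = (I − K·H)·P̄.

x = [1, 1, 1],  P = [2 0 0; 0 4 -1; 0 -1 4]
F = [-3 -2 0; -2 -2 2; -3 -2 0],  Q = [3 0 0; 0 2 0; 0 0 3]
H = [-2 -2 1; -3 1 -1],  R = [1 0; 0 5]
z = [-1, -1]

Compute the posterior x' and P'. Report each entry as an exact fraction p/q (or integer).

x' = [18491/65369, 17618/65369, 5354/65369]
P' = [21203/65369 -27728/65369 -20767/65369; -27728/65369 132346/65369 181450/65369; -20767/65369 181450/65369 315356/65369]

x̄ = F·x = [-5, -2, -5]
P̄ = F·P·Fᵀ + Q = [37 32 34; 32 50 32; 34 32 37]
y = z − H·x̄ = [-10, -19]
S = H·P̄·Hᵀ + R = [378 275; 275 373]
K = P̄·Hᵀ·S⁻¹ = [-7717/65369 -14114/65369; -27786/65369 6816/65369; -6010/65369 -14321/65369]
x' = x̄ + K·y = [18491/65369, 17618/65369, 5354/65369]
P' = (I − K·H)·P̄ = [21203/65369 -27728/65369 -20767/65369; -27728/65369 132346/65369 181450/65369; -20767/65369 181450/65369 315356/65369]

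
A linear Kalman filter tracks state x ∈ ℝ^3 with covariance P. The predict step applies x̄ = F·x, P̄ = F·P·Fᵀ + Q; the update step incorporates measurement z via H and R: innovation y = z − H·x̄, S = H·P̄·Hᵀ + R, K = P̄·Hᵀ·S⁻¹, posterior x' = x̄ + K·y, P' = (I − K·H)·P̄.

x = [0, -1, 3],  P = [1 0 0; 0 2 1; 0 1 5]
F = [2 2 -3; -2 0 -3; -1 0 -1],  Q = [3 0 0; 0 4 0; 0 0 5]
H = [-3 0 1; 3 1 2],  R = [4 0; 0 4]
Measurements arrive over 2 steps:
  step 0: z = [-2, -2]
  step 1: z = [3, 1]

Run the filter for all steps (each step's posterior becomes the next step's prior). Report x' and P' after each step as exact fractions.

step 0: x̄ = F·x = [-11, -9, -3]
step 0: P̄ = F·P·Fᵀ + Q = [48 35 11; 35 53 17; 11 17 11]
step 0: y = z − H·x̄ = [-32, 46]
step 0: S = H·P̄·Hᵀ + R = [381 -531; -531 943]
step 0: K = P̄·Hᵀ·S⁻¹ = [-9344/38661 993/12887; 9484/38661 4404/12887; 1249/5523 375/1841]
step 0: x' = x̄ + K·y = [10771/38661, -43685/38661, -4787/5523]
step 0: P' = (I − K·H)·P̄ = [14197/38661 -41105/38661 745/5523; -41105/38661 346921/38661 -12197/5523; 745/5523 -12197/5523 1033/789]
step 1: x̄ = F·x = [4957/5523, 78985/38661, 22738/38661]
step 1: P̄ = F·P·Fᵀ + Q = [54064/789 153637/5523 54520/5523; 153637/5523 729565/38661 206320/38661; 54520/5523 206320/38661 268549/38661]
step 1: y = z − H·x̄ = [197342/38661, -63299/12887]
step 1: S = H·P̄·Hᵀ + R = [21975577/38661 -9156701/12887; -9156701/12887 12552781/12887]
step 1: K = P̄·Hᵀ·S⁻¹ = [-416125303/1887102182 186849815/1887102182; 995765/11577314 2069401/11577314; 488092901/1887102182 450669033/1887102182]
step 1: x' = x̄ + K·y = [-1348145683/1887102182, 18570843/11577314, 1387689437/1887102182]
step 1: P' = (I − K·H)·P̄ = [577922663/1887102182 -6901241/11577314 69266777/1887102182; -6901241/11577314 62422653/11577314 -16720663/11577314; 69266777/1887102182 -16720663/11577314 2160171935/1887102182]

step 0: x' = [10771/38661, -43685/38661, -4787/5523], P' = [14197/38661 -41105/38661 745/5523; -41105/38661 346921/38661 -12197/5523; 745/5523 -12197/5523 1033/789]
step 1: x' = [-1348145683/1887102182, 18570843/11577314, 1387689437/1887102182], P' = [577922663/1887102182 -6901241/11577314 69266777/1887102182; -6901241/11577314 62422653/11577314 -16720663/11577314; 69266777/1887102182 -16720663/11577314 2160171935/1887102182]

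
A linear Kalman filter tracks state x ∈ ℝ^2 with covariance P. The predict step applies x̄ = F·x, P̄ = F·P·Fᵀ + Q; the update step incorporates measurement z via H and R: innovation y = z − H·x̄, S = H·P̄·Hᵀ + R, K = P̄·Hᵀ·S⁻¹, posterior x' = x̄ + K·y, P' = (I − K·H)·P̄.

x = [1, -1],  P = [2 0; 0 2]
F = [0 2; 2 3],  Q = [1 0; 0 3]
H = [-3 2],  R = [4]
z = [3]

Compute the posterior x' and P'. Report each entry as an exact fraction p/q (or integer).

x' = [-37/19, -79/57]
P' = [168/19 250/19; 250/19 1169/57]

x̄ = F·x = [-2, -1]
P̄ = F·P·Fᵀ + Q = [9 12; 12 29]
y = z − H·x̄ = [-1]
S = H·P̄·Hᵀ + R = [57]
K = P̄·Hᵀ·S⁻¹ = [-1/19; 22/57]
x' = x̄ + K·y = [-37/19, -79/57]
P' = (I − K·H)·P̄ = [168/19 250/19; 250/19 1169/57]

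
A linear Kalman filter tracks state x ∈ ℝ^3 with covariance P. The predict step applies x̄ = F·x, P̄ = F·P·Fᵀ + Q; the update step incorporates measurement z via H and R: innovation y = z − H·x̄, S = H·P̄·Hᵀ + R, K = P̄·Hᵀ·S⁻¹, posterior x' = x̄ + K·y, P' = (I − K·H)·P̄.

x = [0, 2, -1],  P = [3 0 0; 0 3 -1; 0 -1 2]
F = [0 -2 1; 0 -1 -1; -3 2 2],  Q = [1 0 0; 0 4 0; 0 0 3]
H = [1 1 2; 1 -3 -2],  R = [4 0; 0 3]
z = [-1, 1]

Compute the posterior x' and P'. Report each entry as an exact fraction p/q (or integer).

x' = [-13135/6394, -11137/6394, 3928/3197]
P' = [23112/3197 19002/3197 -18714/3197; 19002/3197 20020/3197 -20082/3197; -18714/3197 -20082/3197 21522/3197]

x̄ = F·x = [-5, -1, 2]
P̄ = F·P·Fᵀ + Q = [19 3 -6; 3 7 -6; -6 -6 42]
y = z − H·x̄ = [1, 7]
S = H·P̄·Hᵀ + R = [156 -128; -128 187]
K = P̄·Hᵀ·S⁻¹ = [2343/6394 1178/3197; -571/6394 -298/3197; 1062/3197 -504/3197]
x' = x̄ + K·y = [-13135/6394, -11137/6394, 3928/3197]
P' = (I − K·H)·P̄ = [23112/3197 19002/3197 -18714/3197; 19002/3197 20020/3197 -20082/3197; -18714/3197 -20082/3197 21522/3197]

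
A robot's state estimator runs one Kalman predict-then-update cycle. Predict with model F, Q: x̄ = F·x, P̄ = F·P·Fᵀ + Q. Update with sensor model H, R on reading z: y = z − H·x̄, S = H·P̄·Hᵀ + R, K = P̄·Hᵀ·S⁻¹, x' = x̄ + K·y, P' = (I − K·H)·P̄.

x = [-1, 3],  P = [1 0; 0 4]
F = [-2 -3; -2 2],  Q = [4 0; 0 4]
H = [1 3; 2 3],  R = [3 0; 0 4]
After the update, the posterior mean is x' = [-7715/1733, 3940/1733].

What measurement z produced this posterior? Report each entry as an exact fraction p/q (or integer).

x̄ = F·x = [-7, 8]
P̄ = F·P·Fᵀ + Q = [44 -20; -20 24]
S = H·P̄·Hᵀ + R = [143 124; 124 156]
K = P̄·Hᵀ·S⁻¹ = [-1492/1733 1497/1733; 1036/1733 -468/1733]
x' − x̄ = [4416/1733, -9924/1733] = K·y
y = (KᵀK)⁻¹·Kᵀ·(x' − x̄) = [-15, -12]
z = y + H·x̄ = [-15, -12] + [17, 10] = [2, -2]

z = [2, -2]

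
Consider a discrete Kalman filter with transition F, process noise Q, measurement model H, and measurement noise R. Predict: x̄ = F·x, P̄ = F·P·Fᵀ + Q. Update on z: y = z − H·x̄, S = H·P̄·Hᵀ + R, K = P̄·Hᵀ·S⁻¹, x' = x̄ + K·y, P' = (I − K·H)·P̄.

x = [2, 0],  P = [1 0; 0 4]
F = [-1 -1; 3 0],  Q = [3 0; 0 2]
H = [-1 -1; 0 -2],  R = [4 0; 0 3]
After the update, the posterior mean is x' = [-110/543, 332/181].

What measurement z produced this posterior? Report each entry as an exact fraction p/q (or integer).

x̄ = F·x = [-2, 6]
P̄ = F·P·Fᵀ + Q = [8 -3; -3 11]
S = H·P̄·Hᵀ + R = [17 16; 16 47]
K = P̄·Hᵀ·S⁻¹ = [-331/543 182/543; -8/181 -82/181]
x' − x̄ = [976/543, -754/181] = K·y
y = (KᵀK)⁻¹·Kᵀ·(x' − x̄) = [2, 9]
z = y + H·x̄ = [2, 9] + [-4, -12] = [-2, -3]

z = [-2, -3]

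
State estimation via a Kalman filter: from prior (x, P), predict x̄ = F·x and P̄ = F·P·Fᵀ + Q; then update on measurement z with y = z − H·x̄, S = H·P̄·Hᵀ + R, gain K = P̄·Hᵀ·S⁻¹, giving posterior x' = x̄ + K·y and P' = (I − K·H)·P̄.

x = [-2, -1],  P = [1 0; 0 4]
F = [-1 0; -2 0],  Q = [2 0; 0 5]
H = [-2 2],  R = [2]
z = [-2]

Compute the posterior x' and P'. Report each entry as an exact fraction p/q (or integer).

x' = [40/17, 26/17]
P' = [49/17 48/17; 48/17 55/17]

x̄ = F·x = [2, 4]
P̄ = F·P·Fᵀ + Q = [3 2; 2 9]
y = z − H·x̄ = [-6]
S = H·P̄·Hᵀ + R = [34]
K = P̄·Hᵀ·S⁻¹ = [-1/17; 7/17]
x' = x̄ + K·y = [40/17, 26/17]
P' = (I − K·H)·P̄ = [49/17 48/17; 48/17 55/17]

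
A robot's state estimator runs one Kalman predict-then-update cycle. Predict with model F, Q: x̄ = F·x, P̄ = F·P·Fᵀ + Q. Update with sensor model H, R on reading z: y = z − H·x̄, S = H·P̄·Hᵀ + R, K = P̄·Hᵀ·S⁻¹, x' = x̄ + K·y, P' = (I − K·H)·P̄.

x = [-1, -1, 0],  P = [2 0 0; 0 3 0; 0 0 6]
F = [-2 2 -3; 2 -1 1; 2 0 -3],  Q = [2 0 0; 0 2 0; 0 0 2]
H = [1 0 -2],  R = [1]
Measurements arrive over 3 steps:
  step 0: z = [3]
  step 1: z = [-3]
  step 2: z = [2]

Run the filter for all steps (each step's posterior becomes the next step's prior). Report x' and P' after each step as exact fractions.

step 0: x' = [16/149, -137/149, -216/149], P' = [11068/149 -4960/149 5542/149; -4960/149 2687/149 -2474/149; 5542/149 -2474/149 2812/149]
step 1: x' = [251648/46569, -260223/108661, 456676/108661], P' = [630670/46569 -111836/15523 98816/15523; -111836/15523 765025/108661 -361946/108661; 98816/15523 -361946/108661 350974/108661]
step 2: x' = [-42377666/5548209, 20886431/5548209, -79729324/16644627], P' = [70714844/5548209 -36591974/5548209 11070926/1849403; -36591974/5548209 36489485/5548209 -16873628/5548209; 11070926/1849403 -16873628/5548209 152262908/49933881]

step 0: x̄ = F·x = [0, -1, -2]
step 0: P̄ = F·P·Fᵀ + Q = [76 -32 46; -32 19 -10; 46 -10 64]
step 0: y = z − H·x̄ = [-1]
step 0: S = H·P̄·Hᵀ + R = [149]
step 0: K = P̄·Hᵀ·S⁻¹ = [-16/149; -12/149; -82/149]
step 0: x' = x̄ + K·y = [16/149, -137/149, -216/149]
step 0: P' = (I − K·H)·P̄ = [11068/149 -4960/149 5542/149; -4960/149 2687/149 -2474/149; 5542/149 -2474/149 2812/149]
step 1: x̄ = F·x = [342/149, -47/149, 680/149]
step 1: P̄ = F·P·Fᵀ + Q = [216498/149 -144548/149 -23960/149; -144548/149 97025/149 16166/149; -23960/149 16166/149 3374/149]
step 1: y = z − H·x̄ = [571/149]
step 1: S = H·P̄·Hᵀ + R = [325983/149]
step 1: K = P̄·Hᵀ·S⁻¹ = [37774/46569; -58960/108661; -10236/108661]
step 1: x' = x̄ + K·y = [251648/46569, -260223/108661, 456676/108661]
step 1: P' = (I − K·H)·P̄ = [630670/46569 -111836/15523 98816/15523; -111836/15523 765025/108661 -361946/108661; 98816/15523 -361946/108661 350974/108661]
step 2: x̄ = F·x = [-9194494/325983, 5673769/325983, -587012/325983]
step 2: P̄ = F·P·Fᵀ + Q = [93687460/325983 -61529290/325983 -11061658/325983; -61529290/325983 41525167/325983 7639048/325983; -11061658/325983 7639048/325983 2885392/325983]
step 2: y = z − H·x̄ = [152148/5719]
step 2: S = H·P̄·Hᵀ + R = [138321/301]
step 2: K = P̄·Hᵀ·S⁻¹ = [225752/292011; -149722/292011; -295306/2628099]
step 2: x' = x̄ + K·y = [-42377666/5548209, 20886431/5548209, -79729324/16644627]
step 2: P' = (I − K·H)·P̄ = [70714844/5548209 -36591974/5548209 11070926/1849403; -36591974/5548209 36489485/5548209 -16873628/5548209; 11070926/1849403 -16873628/5548209 152262908/49933881]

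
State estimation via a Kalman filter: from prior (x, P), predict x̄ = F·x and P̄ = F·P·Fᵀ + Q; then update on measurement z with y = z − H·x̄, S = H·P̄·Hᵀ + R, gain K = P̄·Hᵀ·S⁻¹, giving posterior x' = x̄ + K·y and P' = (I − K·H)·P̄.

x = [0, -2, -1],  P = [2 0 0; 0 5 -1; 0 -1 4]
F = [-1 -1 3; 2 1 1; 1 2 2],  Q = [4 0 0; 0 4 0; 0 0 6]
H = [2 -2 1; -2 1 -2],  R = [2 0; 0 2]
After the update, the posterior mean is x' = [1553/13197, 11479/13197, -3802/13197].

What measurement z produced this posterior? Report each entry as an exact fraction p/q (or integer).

z = [-2, 1]

x̄ = F·x = [-1, -3, -6]
P̄ = F·P·Fᵀ + Q = [53 1 8; 1 19 18; 8 18 36]
S = H·P̄·Hᵀ + R = [278 -274; -274 365]
K = P̄·Hᵀ·S⁻¹ = [3863/13197 -1475/13197; -5888/13197 -5107/13197; -6670/13197 -7538/13197]
x' − x̄ = [14750/13197, 51070/13197, 75380/13197] = K·y
y = (KᵀK)⁻¹·Kᵀ·(x' − x̄) = [0, -10]
z = y + H·x̄ = [0, -10] + [-2, 11] = [-2, 1]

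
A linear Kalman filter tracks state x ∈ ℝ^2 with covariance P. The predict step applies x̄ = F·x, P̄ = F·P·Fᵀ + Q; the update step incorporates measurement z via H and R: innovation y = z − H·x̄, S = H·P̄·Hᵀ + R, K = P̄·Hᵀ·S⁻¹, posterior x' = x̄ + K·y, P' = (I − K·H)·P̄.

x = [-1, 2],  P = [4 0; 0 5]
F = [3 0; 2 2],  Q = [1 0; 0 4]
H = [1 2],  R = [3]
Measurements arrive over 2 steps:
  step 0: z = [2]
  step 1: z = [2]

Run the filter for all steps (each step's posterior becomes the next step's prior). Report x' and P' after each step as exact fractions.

step 0: x' = [-803/296, 87/37], P' = [3727/296 -217/37; -217/37 128/37]
step 1: x' = [-207825/107711, 206480/107711], P' = [1053933/107711 -440370/107711; -440370/107711 257004/107711]

step 0: x̄ = F·x = [-3, 2]
step 0: P̄ = F·P·Fᵀ + Q = [37 24; 24 40]
step 0: y = z − H·x̄ = [1]
step 0: S = H·P̄·Hᵀ + R = [296]
step 0: K = P̄·Hᵀ·S⁻¹ = [85/296; 13/37]
step 0: x' = x̄ + K·y = [-803/296, 87/37]
step 0: P' = (I − K·H)·P̄ = [3727/296 -217/37; -217/37 128/37]
step 1: x̄ = F·x = [-2409/296, -107/148]
step 1: P̄ = F·P·Fᵀ + Q = [33839/296 5973/148; 5973/148 1575/74]
step 1: y = z − H·x̄ = [3429/296]
step 1: S = H·P̄·Hᵀ + R = [107711/296]
step 1: K = P̄·Hᵀ·S⁻¹ = [57731/107711; 24546/107711]
step 1: x' = x̄ + K·y = [-207825/107711, 206480/107711]
step 1: P' = (I − K·H)·P̄ = [1053933/107711 -440370/107711; -440370/107711 257004/107711]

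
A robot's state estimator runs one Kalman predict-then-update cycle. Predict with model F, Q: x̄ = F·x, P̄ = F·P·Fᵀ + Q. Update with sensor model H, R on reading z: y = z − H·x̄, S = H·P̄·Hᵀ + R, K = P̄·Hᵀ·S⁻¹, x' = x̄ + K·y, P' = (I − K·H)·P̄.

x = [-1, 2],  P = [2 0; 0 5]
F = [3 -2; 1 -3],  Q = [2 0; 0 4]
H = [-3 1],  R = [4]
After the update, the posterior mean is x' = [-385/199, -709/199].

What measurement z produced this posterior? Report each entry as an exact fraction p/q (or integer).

x̄ = F·x = [-7, -7]
P̄ = F·P·Fᵀ + Q = [40 36; 36 51]
S = H·P̄·Hᵀ + R = [199]
K = P̄·Hᵀ·S⁻¹ = [-84/199; -57/199]
x' − x̄ = [1008/199, 684/199] = K·y
y = (KᵀK)⁻¹·Kᵀ·(x' − x̄) = [-12]
z = y + H·x̄ = [-12] + [14] = [2]

z = [2]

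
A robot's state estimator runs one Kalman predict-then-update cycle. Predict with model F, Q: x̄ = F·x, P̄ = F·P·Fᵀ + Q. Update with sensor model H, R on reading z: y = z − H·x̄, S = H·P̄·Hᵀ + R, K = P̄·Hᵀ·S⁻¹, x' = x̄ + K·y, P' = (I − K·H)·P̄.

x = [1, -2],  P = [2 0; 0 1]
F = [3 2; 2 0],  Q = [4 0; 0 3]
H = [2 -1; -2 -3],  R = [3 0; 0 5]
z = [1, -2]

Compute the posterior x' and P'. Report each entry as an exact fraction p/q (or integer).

x̄ = F·x = [-1, 2]
P̄ = F·P·Fᵀ + Q = [26 12; 12 11]
y = z − H·x̄ = [5, 2]
S = H·P̄·Hᵀ + R = [70 -119; -119 352]
K = P̄·Hᵀ·S⁻¹ = [3608/10479 -200/1497; -2207/10479 -349/1497]
x' = x̄ + K·y = [1587/3493, 1679/3493]
P' = (I − K·H)·P̄ = [4934/10479 -956/10479; -956/10479 4709/10479]

x' = [1587/3493, 1679/3493]
P' = [4934/10479 -956/10479; -956/10479 4709/10479]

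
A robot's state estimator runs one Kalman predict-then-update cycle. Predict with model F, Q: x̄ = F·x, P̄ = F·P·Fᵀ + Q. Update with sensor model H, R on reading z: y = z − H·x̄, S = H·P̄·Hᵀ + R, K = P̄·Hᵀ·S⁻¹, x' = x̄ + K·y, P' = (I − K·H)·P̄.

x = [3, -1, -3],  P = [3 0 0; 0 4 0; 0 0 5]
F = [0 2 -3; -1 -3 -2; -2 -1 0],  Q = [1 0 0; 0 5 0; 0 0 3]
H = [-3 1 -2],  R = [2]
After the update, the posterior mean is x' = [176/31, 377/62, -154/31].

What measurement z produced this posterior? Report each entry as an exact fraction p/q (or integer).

z = [-1]

x̄ = F·x = [7, 6, -5]
P̄ = F·P·Fᵀ + Q = [62 6 -8; 6 64 18; -8 18 19]
S = H·P̄·Hᵀ + R = [496]
K = P̄·Hᵀ·S⁻¹ = [-41/124; 5/248; 1/124]
x' − x̄ = [-41/31, 5/62, 1/31] = K·y
y = (KᵀK)⁻¹·Kᵀ·(x' − x̄) = [4]
z = y + H·x̄ = [4] + [-5] = [-1]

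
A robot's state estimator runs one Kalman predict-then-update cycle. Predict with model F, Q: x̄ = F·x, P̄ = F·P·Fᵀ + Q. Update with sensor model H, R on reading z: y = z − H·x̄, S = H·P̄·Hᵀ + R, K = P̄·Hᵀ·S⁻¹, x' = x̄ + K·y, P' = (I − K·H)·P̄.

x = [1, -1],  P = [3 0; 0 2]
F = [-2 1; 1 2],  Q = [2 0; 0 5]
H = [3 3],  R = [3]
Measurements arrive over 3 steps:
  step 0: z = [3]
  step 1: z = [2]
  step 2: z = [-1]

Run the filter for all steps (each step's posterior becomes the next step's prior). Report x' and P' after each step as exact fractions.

step 0: x̄ = F·x = [-3, -1]
step 0: P̄ = F·P·Fᵀ + Q = [16 -2; -2 16]
step 0: y = z − H·x̄ = [15]
step 0: S = H·P̄·Hᵀ + R = [255]
step 0: K = P̄·Hᵀ·S⁻¹ = [14/85; 14/85]
step 0: x' = x̄ + K·y = [-9/17, 25/17]
step 0: P' = (I − K·H)·P̄ = [772/85 -758/85; -758/85 772/85]
step 1: x̄ = F·x = [43/17, 41/17]
step 1: P̄ = F·P·Fᵀ + Q = [7062/85 2274/85; 2274/85 1253/85]
step 1: y = z − H·x̄ = [-218/17]
step 1: S = H·P̄·Hᵀ + R = [116022/85]
step 1: K = P̄·Hᵀ·S⁻¹ = [4668/19337; 3527/38674]
step 1: x' = x̄ + K·y = [-10949/19337, 24022/19337]
step 1: P' = (I − K·H)·P̄ = [68430/19337 -63762/19337; -63762/19337 131051/38674]
step 2: x̄ = F·x = [45920/19337, 37095/19337]
step 2: P̄ = F·P·Fᵀ + Q = [1265935/38674 185477/19337; 185477/19337 172169/19337]
step 2: y = z − H·x̄ = [-268382/19337]
step 2: S = H·P̄·Hᵀ + R = [21285651/38674]
step 2: K = P̄·Hᵀ·S⁻¹ = [1636889/7095217; 715292/7095217]
step 2: x' = x̄ + K·y = [-5869534/7095217, 3683383/7095217]
step 2: P' = (I − K·H)·P̄ = [24405718/7095217 -22768829/7095217; -22768829/7095217 23484121/7095217]

step 0: x' = [-9/17, 25/17], P' = [772/85 -758/85; -758/85 772/85]
step 1: x' = [-10949/19337, 24022/19337], P' = [68430/19337 -63762/19337; -63762/19337 131051/38674]
step 2: x' = [-5869534/7095217, 3683383/7095217], P' = [24405718/7095217 -22768829/7095217; -22768829/7095217 23484121/7095217]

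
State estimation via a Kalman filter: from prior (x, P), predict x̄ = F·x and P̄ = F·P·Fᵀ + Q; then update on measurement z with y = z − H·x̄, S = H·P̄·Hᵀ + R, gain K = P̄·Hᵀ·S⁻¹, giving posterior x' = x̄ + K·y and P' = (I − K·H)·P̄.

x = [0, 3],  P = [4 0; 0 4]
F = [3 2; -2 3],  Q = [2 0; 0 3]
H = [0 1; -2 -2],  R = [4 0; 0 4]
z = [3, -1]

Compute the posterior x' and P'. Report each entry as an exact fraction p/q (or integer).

x' = [-843/385, 179/63]
P' = [1674/385 -24/7; -24/7 220/63]

x̄ = F·x = [6, 9]
P̄ = F·P·Fᵀ + Q = [54 0; 0 55]
y = z − H·x̄ = [-6, 29]
S = H·P̄·Hᵀ + R = [59 -110; -110 440]
K = P̄·Hᵀ·S⁻¹ = [-6/7 -177/385; 55/63 -2/63]
x' = x̄ + K·y = [-843/385, 179/63]
P' = (I − K·H)·P̄ = [1674/385 -24/7; -24/7 220/63]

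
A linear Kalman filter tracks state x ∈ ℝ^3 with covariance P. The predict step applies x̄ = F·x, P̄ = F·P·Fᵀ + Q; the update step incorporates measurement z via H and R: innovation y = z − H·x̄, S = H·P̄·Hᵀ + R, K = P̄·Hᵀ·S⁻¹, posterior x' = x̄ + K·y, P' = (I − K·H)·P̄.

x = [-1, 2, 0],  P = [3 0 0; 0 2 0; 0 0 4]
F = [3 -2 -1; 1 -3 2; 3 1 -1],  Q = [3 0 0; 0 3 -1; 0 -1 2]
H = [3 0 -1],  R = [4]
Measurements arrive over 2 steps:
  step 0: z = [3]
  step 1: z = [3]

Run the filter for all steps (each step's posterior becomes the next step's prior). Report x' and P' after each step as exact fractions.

step 0: x' = [164/85, -50/17, 803/255], P' = [303/85 -76/17 777/85; -76/17 545/17 -240/17; 777/85 -240/17 6809/255]
step 1: x' = [806301/407966, 839777/203983, 1171681/407966], P' = [519651/407966 -77087/203983 1091861/407966; -77087/203983 25058107/203983 -692777/203983; 1091861/407966 -692777/203983 3502091/407966]

step 0: x̄ = F·x = [-7, -7, -1]
step 0: P̄ = F·P·Fᵀ + Q = [42 13 27; 13 40 -6; 27 -6 35]
step 0: y = z − H·x̄ = [23]
step 0: S = H·P̄·Hᵀ + R = [255]
step 0: K = P̄·Hᵀ·S⁻¹ = [33/85; 3/17; 46/255]
step 0: x' = x̄ + K·y = [164/85, -50/17, 803/255]
step 0: P' = (I − K·H)·P̄ = [303/85 -76/17 777/85; -76/17 545/17 -240/17; 777/85 -240/17 6809/255]
step 1: x̄ = F·x = [2173/255, 4348/255, -77/255]
step 1: P̄ = F·P·Fᵀ + Q = [33749/255 65954/255 -15526/255; 65954/255 161849/255 -32896/255; -15526/255 -32896/255 10049/255]
step 1: y = z − H·x̄ = [-343/15]
step 1: S = H·P̄·Hᵀ + R = [23998/15]
step 1: K = P̄·Hᵀ·S⁻¹ = [6869/23998; 6787/11999; -3331/23998]
step 1: x' = x̄ + K·y = [806301/407966, 839777/203983, 1171681/407966]
step 1: P' = (I − K·H)·P̄ = [519651/407966 -77087/203983 1091861/407966; -77087/203983 25058107/203983 -692777/203983; 1091861/407966 -692777/203983 3502091/407966]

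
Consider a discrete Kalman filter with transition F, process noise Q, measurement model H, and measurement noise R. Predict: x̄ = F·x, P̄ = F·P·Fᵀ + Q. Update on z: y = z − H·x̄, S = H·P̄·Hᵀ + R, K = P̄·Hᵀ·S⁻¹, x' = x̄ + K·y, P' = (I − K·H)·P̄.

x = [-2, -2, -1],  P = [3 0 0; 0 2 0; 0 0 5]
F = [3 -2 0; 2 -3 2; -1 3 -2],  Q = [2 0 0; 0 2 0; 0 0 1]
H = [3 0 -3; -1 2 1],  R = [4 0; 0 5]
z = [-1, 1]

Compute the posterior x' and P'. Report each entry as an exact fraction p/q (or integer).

x' = [-88304/34973, 8802/34973, -76805/34973]
P' = [195517/34973 -25470/34973 186917/34973; -25470/34973 41024/34973 -33478/34973; 186917/34973 -33478/34973 193793/34973]

x̄ = F·x = [-2, 0, -2]
P̄ = F·P·Fᵀ + Q = [37 30 -21; 30 52 -44; -21 -44 42]
y = z − H·x̄ = [-1, 1]
S = H·P̄·Hᵀ + R = [1093 81; 81 38]
K = P̄·Hᵀ·S⁻¹ = [6450/34973 -11908/34973; 6006/34973 14808/34973; -5157/34973 -12016/34973]
x' = x̄ + K·y = [-88304/34973, 8802/34973, -76805/34973]
P' = (I − K·H)·P̄ = [195517/34973 -25470/34973 186917/34973; -25470/34973 41024/34973 -33478/34973; 186917/34973 -33478/34973 193793/34973]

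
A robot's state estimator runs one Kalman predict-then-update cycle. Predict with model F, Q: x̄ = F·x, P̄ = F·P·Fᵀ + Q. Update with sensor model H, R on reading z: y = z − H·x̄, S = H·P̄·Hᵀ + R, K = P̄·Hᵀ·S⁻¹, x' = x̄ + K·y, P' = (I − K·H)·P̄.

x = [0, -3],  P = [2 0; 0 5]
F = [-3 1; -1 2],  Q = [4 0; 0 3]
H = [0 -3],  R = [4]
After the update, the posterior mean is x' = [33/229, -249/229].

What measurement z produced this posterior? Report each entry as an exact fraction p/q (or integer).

x̄ = F·x = [-3, -6]
P̄ = F·P·Fᵀ + Q = [27 16; 16 25]
S = H·P̄·Hᵀ + R = [229]
K = P̄·Hᵀ·S⁻¹ = [-48/229; -75/229]
x' − x̄ = [720/229, 1125/229] = K·y
y = (KᵀK)⁻¹·Kᵀ·(x' − x̄) = [-15]
z = y + H·x̄ = [-15] + [18] = [3]

z = [3]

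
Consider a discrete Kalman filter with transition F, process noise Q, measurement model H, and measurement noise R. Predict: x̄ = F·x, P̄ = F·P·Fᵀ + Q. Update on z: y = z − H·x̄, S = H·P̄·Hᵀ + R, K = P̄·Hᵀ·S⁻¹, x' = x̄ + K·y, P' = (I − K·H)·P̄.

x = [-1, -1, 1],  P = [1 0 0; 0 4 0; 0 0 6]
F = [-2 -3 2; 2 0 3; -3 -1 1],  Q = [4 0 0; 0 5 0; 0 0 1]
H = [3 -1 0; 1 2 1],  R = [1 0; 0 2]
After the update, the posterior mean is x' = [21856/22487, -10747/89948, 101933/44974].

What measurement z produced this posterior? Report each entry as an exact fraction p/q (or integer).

x̄ = F·x = [7, 1, 5]
P̄ = F·P·Fᵀ + Q = [68 32 30; 32 63 12; 30 12 20]
S = H·P̄·Hᵀ + R = [484 316; 316 578]
K = P̄·Hᵀ·S⁻¹ = [6028/22487 3007/22487; -17323/89948 17963/44974; 5425/44974 1396/22487]
x' − x̄ = [-135553/22487, -100695/89948, -122937/44974] = K·y
y = (KᵀK)⁻¹·Kᵀ·(x' − x̄) = [-17, -11]
z = y + H·x̄ = [-17, -11] + [20, 14] = [3, 3]

z = [3, 3]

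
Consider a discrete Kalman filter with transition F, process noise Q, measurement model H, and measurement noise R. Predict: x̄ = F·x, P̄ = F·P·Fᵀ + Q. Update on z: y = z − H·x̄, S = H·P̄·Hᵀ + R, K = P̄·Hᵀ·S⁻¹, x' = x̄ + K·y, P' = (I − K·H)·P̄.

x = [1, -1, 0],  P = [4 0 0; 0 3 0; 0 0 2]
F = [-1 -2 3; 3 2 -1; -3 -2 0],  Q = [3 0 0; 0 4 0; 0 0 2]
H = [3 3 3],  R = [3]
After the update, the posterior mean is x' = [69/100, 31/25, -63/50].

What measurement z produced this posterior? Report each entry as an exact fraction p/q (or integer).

x̄ = F·x = [1, 1, -1]
P̄ = F·P·Fᵀ + Q = [37 -30 24; -30 54 -48; 24 -48 50]
S = H·P̄·Hᵀ + R = [300]
K = P̄·Hᵀ·S⁻¹ = [31/100; -6/25; 13/50]
x' − x̄ = [-31/100, 6/25, -13/50] = K·y
y = (KᵀK)⁻¹·Kᵀ·(x' − x̄) = [-1]
z = y + H·x̄ = [-1] + [3] = [2]

z = [2]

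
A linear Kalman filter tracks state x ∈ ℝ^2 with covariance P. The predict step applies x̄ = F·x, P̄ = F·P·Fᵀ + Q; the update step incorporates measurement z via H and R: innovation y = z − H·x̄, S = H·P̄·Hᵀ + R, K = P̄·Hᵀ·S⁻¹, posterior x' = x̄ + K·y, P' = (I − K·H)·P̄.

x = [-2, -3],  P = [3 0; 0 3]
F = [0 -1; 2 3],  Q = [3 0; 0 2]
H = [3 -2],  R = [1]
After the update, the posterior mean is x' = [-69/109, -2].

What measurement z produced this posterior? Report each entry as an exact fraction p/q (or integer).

z = [2]

x̄ = F·x = [3, -13]
P̄ = F·P·Fᵀ + Q = [6 -9; -9 41]
S = H·P̄·Hᵀ + R = [327]
K = P̄·Hᵀ·S⁻¹ = [12/109; -1/3]
x' − x̄ = [-396/109, 11] = K·y
y = (KᵀK)⁻¹·Kᵀ·(x' − x̄) = [-33]
z = y + H·x̄ = [-33] + [35] = [2]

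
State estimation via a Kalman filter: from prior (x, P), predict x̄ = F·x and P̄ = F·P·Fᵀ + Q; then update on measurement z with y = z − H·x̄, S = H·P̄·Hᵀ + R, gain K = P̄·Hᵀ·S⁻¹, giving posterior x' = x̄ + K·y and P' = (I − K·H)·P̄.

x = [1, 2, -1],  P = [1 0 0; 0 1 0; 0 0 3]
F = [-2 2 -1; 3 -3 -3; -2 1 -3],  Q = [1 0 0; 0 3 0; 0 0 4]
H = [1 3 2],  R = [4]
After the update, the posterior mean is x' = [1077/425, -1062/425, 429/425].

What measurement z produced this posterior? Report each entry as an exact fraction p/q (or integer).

x̄ = F·x = [3, 0, 3]
P̄ = F·P·Fᵀ + Q = [12 -3 15; -3 48 18; 15 18 36]
S = H·P̄·Hᵀ + R = [850]
K = P̄·Hᵀ·S⁻¹ = [33/850; 177/850; 141/850]
x' − x̄ = [-198/425, -1062/425, -846/425] = K·y
y = (KᵀK)⁻¹·Kᵀ·(x' − x̄) = [-12]
z = y + H·x̄ = [-12] + [9] = [-3]

z = [-3]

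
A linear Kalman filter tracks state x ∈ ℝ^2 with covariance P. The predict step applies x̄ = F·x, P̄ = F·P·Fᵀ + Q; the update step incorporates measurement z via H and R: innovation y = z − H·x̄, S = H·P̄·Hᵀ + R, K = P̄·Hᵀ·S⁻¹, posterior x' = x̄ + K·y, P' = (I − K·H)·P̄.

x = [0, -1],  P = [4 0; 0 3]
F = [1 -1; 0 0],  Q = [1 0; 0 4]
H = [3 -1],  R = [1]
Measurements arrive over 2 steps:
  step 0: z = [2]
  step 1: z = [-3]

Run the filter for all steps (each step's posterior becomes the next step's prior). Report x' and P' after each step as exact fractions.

step 0: x̄ = F·x = [1, 0]
step 0: P̄ = F·P·Fᵀ + Q = [8 0; 0 4]
step 0: y = z − H·x̄ = [-1]
step 0: S = H·P̄·Hᵀ + R = [77]
step 0: K = P̄·Hᵀ·S⁻¹ = [24/77; -4/77]
step 0: x' = x̄ + K·y = [53/77, 4/77]
step 0: P' = (I − K·H)·P̄ = [40/77 96/77; 96/77 292/77]
step 1: x̄ = F·x = [7/11, 0]
step 1: P̄ = F·P·Fᵀ + Q = [31/11 0; 0 4]
step 1: y = z − H·x̄ = [-54/11]
step 1: S = H·P̄·Hᵀ + R = [334/11]
step 1: K = P̄·Hᵀ·S⁻¹ = [93/334; -22/167]
step 1: x' = x̄ + K·y = [-122/167, 108/167]
step 1: P' = (I − K·H)·P̄ = [155/334 186/167; 186/167 580/167]

step 0: x' = [53/77, 4/77], P' = [40/77 96/77; 96/77 292/77]
step 1: x' = [-122/167, 108/167], P' = [155/334 186/167; 186/167 580/167]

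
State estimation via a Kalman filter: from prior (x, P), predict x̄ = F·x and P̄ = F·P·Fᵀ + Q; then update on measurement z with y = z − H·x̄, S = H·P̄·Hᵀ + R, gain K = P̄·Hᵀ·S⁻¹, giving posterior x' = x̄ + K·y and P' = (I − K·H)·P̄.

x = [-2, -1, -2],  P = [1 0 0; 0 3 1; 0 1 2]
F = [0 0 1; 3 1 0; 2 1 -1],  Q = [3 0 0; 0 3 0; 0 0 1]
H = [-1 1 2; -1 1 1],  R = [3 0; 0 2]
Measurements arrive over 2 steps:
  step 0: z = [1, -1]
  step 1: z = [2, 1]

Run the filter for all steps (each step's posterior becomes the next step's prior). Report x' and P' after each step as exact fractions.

step 0: x̄ = F·x = [-2, -7, -3]
step 0: P̄ = F·P·Fᵀ + Q = [5 1 -1; 1 15 8; -1 8 8]
step 0: y = z − H·x̄ = [12, 7]
step 0: S = H·P̄·Hᵀ + R = [89 61; 61 46]
step 0: K = P̄·Hᵀ·S⁻¹ = [29/373 -79/373; 38/373 128/373; 113/373 -12/373]
step 0: x' = x̄ + K·y = [-951/373, -1259/373, 153/373]
step 0: P' = (I − K·H)·P̄ = [1644/373 1241/373 245/373; 1241/373 1639/373 -142/373; 245/373 -142/373 363/373]
step 1: x̄ = F·x = [153/373, -4112/373, -3314/373]
step 1: P̄ = F·P·Fᵀ + Q = [1482/373 593/373 -15/373; 593/373 25000/373 17115/373; -15/373 17115/373 13219/373]
step 1: y = z − H·x̄ = [11639/373, 7952/373]
step 1: S = H·P̄·Hᵀ + R = [147811/373 103124/373; 103124/373 73521/373]
step 1: K = P̄·Hᵀ·S⁻¹ = [9827/89105 -104156/623735; 11159/89105 242698/623735; 28132/89105 -18741/623735]
step 1: x' = x̄ + K·y = [25974/89105, 105053/89105, 29074/89105]
step 1: P' = (I − K·H)·P̄ = [2395269/623735 1772278/623735 414679/623735; 1772278/623735 2508731/623735 -251057/623735; 414679/623735 -251057/623735 628254/623735]

step 0: x' = [-951/373, -1259/373, 153/373], P' = [1644/373 1241/373 245/373; 1241/373 1639/373 -142/373; 245/373 -142/373 363/373]
step 1: x' = [25974/89105, 105053/89105, 29074/89105], P' = [2395269/623735 1772278/623735 414679/623735; 1772278/623735 2508731/623735 -251057/623735; 414679/623735 -251057/623735 628254/623735]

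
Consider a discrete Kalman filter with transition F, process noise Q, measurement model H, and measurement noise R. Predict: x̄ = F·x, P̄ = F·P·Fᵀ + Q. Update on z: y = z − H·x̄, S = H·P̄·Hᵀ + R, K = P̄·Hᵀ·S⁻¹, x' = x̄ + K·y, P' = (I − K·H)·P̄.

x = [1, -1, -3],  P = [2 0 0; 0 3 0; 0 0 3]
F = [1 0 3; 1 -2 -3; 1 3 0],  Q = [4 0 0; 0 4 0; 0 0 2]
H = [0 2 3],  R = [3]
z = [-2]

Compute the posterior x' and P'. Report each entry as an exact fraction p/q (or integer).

x' = [-128/27, 80/9, -176/27]
P' = [3487/135 -817/45 1612/135; -817/45 577/15 -1147/45; 1612/135 -1147/45 4649/270]

x̄ = F·x = [-8, 12, -2]
P̄ = F·P·Fᵀ + Q = [33 -25 2; -25 45 -16; 2 -16 31]
y = z − H·x̄ = [-20]
S = H·P̄·Hᵀ + R = [270]
K = P̄·Hᵀ·S⁻¹ = [-22/135; 7/45; 61/270]
x' = x̄ + K·y = [-128/27, 80/9, -176/27]
P' = (I − K·H)·P̄ = [3487/135 -817/45 1612/135; -817/45 577/15 -1147/45; 1612/135 -1147/45 4649/270]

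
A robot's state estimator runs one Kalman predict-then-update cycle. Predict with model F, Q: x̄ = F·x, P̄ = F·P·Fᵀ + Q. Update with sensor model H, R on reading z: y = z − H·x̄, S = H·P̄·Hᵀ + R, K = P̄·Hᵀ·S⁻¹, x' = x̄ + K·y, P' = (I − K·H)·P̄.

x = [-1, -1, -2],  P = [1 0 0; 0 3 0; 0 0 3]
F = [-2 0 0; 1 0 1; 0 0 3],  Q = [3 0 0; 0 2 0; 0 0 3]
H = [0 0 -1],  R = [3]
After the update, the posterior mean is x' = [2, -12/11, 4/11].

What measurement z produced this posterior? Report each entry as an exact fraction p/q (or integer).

z = [-1]

x̄ = F·x = [2, -3, -6]
P̄ = F·P·Fᵀ + Q = [7 -2 0; -2 6 9; 0 9 30]
S = H·P̄·Hᵀ + R = [33]
K = P̄·Hᵀ·S⁻¹ = [0; -3/11; -10/11]
x' − x̄ = [0, 21/11, 70/11] = K·y
y = (KᵀK)⁻¹·Kᵀ·(x' − x̄) = [-7]
z = y + H·x̄ = [-7] + [6] = [-1]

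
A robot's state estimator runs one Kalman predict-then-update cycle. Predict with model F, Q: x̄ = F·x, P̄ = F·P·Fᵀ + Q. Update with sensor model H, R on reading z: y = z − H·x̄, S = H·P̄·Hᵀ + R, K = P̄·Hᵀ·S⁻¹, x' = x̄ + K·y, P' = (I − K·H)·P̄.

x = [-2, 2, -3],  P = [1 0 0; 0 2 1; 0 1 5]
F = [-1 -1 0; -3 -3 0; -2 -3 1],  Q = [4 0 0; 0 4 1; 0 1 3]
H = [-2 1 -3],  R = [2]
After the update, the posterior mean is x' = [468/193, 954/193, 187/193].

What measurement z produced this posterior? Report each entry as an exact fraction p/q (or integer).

z = [-3]

x̄ = F·x = [0, 0, -5]
P̄ = F·P·Fᵀ + Q = [7 9 7; 9 31 22; 7 22 24]
S = H·P̄·Hᵀ + R = [193]
K = P̄·Hᵀ·S⁻¹ = [-26/193; -53/193; -64/193]
x' − x̄ = [468/193, 954/193, 1152/193] = K·y
y = (KᵀK)⁻¹·Kᵀ·(x' − x̄) = [-18]
z = y + H·x̄ = [-18] + [15] = [-3]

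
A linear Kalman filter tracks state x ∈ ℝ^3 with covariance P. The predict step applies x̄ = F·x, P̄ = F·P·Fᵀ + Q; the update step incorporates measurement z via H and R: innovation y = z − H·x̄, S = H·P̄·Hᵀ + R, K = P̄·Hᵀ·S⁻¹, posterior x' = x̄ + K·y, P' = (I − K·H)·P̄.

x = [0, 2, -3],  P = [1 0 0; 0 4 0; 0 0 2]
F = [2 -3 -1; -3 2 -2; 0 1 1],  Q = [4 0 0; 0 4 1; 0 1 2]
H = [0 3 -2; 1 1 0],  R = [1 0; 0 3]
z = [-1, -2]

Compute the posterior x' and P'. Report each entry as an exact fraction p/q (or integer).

x' = [-229/153, -14/153, 49/153]
P' = [2914/459 -1384/459 -1996/459; -1384/459 1069/459 1519/459; -1996/459 1519/459 2266/459]

x̄ = F·x = [-3, 10, -1]
P̄ = F·P·Fᵀ + Q = [46 -26 -14; -26 37 5; -14 5 8]
y = z − H·x̄ = [-33, -9]
S = H·P̄·Hᵀ + R = [306 51; 51 34]
K = P̄·Hᵀ·S⁻¹ = [-160/459 10/9; 169/459 -35/153; 25/459 -53/153]
x' = x̄ + K·y = [-229/153, -14/153, 49/153]
P' = (I − K·H)·P̄ = [2914/459 -1384/459 -1996/459; -1384/459 1069/459 1519/459; -1996/459 1519/459 2266/459]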